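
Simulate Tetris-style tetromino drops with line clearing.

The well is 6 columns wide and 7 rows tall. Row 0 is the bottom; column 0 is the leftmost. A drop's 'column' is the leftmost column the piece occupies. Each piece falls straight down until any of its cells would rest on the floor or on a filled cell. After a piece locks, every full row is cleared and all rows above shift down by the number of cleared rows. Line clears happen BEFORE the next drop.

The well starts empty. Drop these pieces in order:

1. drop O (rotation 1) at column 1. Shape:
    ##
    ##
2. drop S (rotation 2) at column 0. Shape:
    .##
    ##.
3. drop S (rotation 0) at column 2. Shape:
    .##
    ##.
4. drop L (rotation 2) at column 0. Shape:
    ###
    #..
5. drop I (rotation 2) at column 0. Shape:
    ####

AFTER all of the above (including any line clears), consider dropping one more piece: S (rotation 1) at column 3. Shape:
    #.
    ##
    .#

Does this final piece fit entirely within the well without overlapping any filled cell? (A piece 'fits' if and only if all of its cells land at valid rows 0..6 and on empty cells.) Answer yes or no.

Drop 1: O rot1 at col 1 lands with bottom-row=0; cleared 0 line(s) (total 0); column heights now [0 2 2 0 0 0], max=2
Drop 2: S rot2 at col 0 lands with bottom-row=2; cleared 0 line(s) (total 0); column heights now [3 4 4 0 0 0], max=4
Drop 3: S rot0 at col 2 lands with bottom-row=4; cleared 0 line(s) (total 0); column heights now [3 4 5 6 6 0], max=6
Drop 4: L rot2 at col 0 lands with bottom-row=4; cleared 0 line(s) (total 0); column heights now [6 6 6 6 6 0], max=6
Drop 5: I rot2 at col 0 lands with bottom-row=6; cleared 0 line(s) (total 0); column heights now [7 7 7 7 6 0], max=7
Test piece S rot1 at col 3 (width 2): heights before test = [7 7 7 7 6 0]; fits = False

Answer: no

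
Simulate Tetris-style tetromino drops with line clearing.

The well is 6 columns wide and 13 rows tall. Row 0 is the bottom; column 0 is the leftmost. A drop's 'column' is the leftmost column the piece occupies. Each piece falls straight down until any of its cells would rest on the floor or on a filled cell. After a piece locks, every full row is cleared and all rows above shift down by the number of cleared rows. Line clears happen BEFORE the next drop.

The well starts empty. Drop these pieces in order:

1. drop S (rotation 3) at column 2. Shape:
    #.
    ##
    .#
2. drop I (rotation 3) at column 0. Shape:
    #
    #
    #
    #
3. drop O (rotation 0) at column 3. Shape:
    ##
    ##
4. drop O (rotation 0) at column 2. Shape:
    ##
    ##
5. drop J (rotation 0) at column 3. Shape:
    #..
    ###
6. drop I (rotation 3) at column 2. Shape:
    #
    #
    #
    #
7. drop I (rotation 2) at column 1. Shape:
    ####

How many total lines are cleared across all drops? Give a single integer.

Drop 1: S rot3 at col 2 lands with bottom-row=0; cleared 0 line(s) (total 0); column heights now [0 0 3 2 0 0], max=3
Drop 2: I rot3 at col 0 lands with bottom-row=0; cleared 0 line(s) (total 0); column heights now [4 0 3 2 0 0], max=4
Drop 3: O rot0 at col 3 lands with bottom-row=2; cleared 0 line(s) (total 0); column heights now [4 0 3 4 4 0], max=4
Drop 4: O rot0 at col 2 lands with bottom-row=4; cleared 0 line(s) (total 0); column heights now [4 0 6 6 4 0], max=6
Drop 5: J rot0 at col 3 lands with bottom-row=6; cleared 0 line(s) (total 0); column heights now [4 0 6 8 7 7], max=8
Drop 6: I rot3 at col 2 lands with bottom-row=6; cleared 0 line(s) (total 0); column heights now [4 0 10 8 7 7], max=10
Drop 7: I rot2 at col 1 lands with bottom-row=10; cleared 0 line(s) (total 0); column heights now [4 11 11 11 11 7], max=11

Answer: 0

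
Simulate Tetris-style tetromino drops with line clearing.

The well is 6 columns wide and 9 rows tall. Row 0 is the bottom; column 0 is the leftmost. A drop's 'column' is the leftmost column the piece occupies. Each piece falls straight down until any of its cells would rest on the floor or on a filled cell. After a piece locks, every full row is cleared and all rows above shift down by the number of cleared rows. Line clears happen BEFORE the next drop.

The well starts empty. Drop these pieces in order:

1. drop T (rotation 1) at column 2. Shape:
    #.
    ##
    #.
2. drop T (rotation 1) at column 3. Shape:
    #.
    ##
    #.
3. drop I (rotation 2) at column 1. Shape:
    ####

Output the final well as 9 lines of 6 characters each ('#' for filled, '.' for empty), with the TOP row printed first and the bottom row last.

Answer: ......
......
......
.####.
...#..
...##.
..##..
..##..
..#...

Derivation:
Drop 1: T rot1 at col 2 lands with bottom-row=0; cleared 0 line(s) (total 0); column heights now [0 0 3 2 0 0], max=3
Drop 2: T rot1 at col 3 lands with bottom-row=2; cleared 0 line(s) (total 0); column heights now [0 0 3 5 4 0], max=5
Drop 3: I rot2 at col 1 lands with bottom-row=5; cleared 0 line(s) (total 0); column heights now [0 6 6 6 6 0], max=6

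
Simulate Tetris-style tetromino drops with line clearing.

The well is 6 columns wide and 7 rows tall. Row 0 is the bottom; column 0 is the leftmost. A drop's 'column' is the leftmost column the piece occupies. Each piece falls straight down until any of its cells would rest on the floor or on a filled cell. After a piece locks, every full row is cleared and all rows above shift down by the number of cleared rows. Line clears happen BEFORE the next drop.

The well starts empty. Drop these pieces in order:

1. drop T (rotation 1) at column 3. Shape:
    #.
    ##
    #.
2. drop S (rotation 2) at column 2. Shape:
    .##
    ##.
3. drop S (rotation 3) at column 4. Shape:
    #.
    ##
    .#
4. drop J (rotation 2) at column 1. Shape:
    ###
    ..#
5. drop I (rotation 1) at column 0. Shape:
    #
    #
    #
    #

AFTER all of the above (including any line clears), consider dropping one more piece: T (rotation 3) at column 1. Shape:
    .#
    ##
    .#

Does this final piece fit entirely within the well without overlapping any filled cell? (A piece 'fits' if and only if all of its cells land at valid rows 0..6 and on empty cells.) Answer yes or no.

Drop 1: T rot1 at col 3 lands with bottom-row=0; cleared 0 line(s) (total 0); column heights now [0 0 0 3 2 0], max=3
Drop 2: S rot2 at col 2 lands with bottom-row=3; cleared 0 line(s) (total 0); column heights now [0 0 4 5 5 0], max=5
Drop 3: S rot3 at col 4 lands with bottom-row=4; cleared 0 line(s) (total 0); column heights now [0 0 4 5 7 6], max=7
Drop 4: J rot2 at col 1 lands with bottom-row=5; cleared 0 line(s) (total 0); column heights now [0 7 7 7 7 6], max=7
Drop 5: I rot1 at col 0 lands with bottom-row=0; cleared 0 line(s) (total 0); column heights now [4 7 7 7 7 6], max=7
Test piece T rot3 at col 1 (width 2): heights before test = [4 7 7 7 7 6]; fits = False

Answer: no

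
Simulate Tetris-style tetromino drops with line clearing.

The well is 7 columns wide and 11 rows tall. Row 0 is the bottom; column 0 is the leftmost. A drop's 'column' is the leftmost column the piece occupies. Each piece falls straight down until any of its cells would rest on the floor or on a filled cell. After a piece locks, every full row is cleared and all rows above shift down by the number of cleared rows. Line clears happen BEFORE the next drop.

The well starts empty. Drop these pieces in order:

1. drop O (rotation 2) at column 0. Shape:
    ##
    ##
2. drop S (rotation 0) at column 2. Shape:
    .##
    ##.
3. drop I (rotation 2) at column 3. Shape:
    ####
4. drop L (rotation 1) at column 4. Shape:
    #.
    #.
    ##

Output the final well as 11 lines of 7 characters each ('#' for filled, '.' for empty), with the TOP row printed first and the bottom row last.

Drop 1: O rot2 at col 0 lands with bottom-row=0; cleared 0 line(s) (total 0); column heights now [2 2 0 0 0 0 0], max=2
Drop 2: S rot0 at col 2 lands with bottom-row=0; cleared 0 line(s) (total 0); column heights now [2 2 1 2 2 0 0], max=2
Drop 3: I rot2 at col 3 lands with bottom-row=2; cleared 0 line(s) (total 0); column heights now [2 2 1 3 3 3 3], max=3
Drop 4: L rot1 at col 4 lands with bottom-row=3; cleared 0 line(s) (total 0); column heights now [2 2 1 3 6 4 3], max=6

Answer: .......
.......
.......
.......
.......
....#..
....#..
....##.
...####
##.##..
####...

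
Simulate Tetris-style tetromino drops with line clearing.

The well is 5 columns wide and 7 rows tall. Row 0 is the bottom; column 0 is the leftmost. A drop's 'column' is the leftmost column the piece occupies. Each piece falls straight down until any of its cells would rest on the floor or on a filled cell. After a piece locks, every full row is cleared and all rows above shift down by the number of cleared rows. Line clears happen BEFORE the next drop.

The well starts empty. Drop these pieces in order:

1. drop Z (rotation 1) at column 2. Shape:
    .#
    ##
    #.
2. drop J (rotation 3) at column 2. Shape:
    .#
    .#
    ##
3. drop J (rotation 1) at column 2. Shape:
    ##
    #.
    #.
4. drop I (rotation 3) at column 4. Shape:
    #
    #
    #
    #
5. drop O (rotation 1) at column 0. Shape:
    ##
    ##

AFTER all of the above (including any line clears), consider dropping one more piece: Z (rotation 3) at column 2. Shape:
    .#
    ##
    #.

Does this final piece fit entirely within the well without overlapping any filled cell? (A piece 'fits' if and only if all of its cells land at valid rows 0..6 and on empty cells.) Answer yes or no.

Answer: no

Derivation:
Drop 1: Z rot1 at col 2 lands with bottom-row=0; cleared 0 line(s) (total 0); column heights now [0 0 2 3 0], max=3
Drop 2: J rot3 at col 2 lands with bottom-row=3; cleared 0 line(s) (total 0); column heights now [0 0 4 6 0], max=6
Drop 3: J rot1 at col 2 lands with bottom-row=4; cleared 0 line(s) (total 0); column heights now [0 0 7 7 0], max=7
Drop 4: I rot3 at col 4 lands with bottom-row=0; cleared 0 line(s) (total 0); column heights now [0 0 7 7 4], max=7
Drop 5: O rot1 at col 0 lands with bottom-row=0; cleared 1 line(s) (total 1); column heights now [1 1 6 6 3], max=6
Test piece Z rot3 at col 2 (width 2): heights before test = [1 1 6 6 3]; fits = False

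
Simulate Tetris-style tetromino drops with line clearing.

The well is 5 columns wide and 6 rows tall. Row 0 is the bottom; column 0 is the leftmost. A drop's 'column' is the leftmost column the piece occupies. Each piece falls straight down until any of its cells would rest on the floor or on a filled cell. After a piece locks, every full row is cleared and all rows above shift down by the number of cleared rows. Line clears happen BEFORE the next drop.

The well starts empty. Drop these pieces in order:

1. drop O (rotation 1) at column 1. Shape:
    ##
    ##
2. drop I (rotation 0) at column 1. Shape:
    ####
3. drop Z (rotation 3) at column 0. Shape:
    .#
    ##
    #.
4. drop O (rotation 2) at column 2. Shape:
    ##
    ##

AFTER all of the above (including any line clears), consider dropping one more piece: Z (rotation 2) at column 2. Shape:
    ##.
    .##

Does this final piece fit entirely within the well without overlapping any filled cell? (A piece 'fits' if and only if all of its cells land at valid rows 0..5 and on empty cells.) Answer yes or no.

Answer: yes

Derivation:
Drop 1: O rot1 at col 1 lands with bottom-row=0; cleared 0 line(s) (total 0); column heights now [0 2 2 0 0], max=2
Drop 2: I rot0 at col 1 lands with bottom-row=2; cleared 0 line(s) (total 0); column heights now [0 3 3 3 3], max=3
Drop 3: Z rot3 at col 0 lands with bottom-row=2; cleared 1 line(s) (total 1); column heights now [3 4 2 0 0], max=4
Drop 4: O rot2 at col 2 lands with bottom-row=2; cleared 0 line(s) (total 1); column heights now [3 4 4 4 0], max=4
Test piece Z rot2 at col 2 (width 3): heights before test = [3 4 4 4 0]; fits = True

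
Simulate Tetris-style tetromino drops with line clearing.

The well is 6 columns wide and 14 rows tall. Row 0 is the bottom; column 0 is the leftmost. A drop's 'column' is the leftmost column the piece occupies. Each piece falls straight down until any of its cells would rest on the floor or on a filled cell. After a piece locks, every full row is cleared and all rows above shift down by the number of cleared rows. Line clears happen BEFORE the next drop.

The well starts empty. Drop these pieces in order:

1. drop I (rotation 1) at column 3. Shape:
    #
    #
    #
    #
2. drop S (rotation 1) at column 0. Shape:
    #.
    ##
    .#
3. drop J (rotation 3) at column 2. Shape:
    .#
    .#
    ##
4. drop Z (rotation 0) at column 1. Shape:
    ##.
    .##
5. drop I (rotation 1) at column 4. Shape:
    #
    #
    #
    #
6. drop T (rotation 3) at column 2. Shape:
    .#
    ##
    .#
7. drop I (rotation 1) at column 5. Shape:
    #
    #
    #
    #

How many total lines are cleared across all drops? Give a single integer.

Answer: 0

Derivation:
Drop 1: I rot1 at col 3 lands with bottom-row=0; cleared 0 line(s) (total 0); column heights now [0 0 0 4 0 0], max=4
Drop 2: S rot1 at col 0 lands with bottom-row=0; cleared 0 line(s) (total 0); column heights now [3 2 0 4 0 0], max=4
Drop 3: J rot3 at col 2 lands with bottom-row=4; cleared 0 line(s) (total 0); column heights now [3 2 5 7 0 0], max=7
Drop 4: Z rot0 at col 1 lands with bottom-row=7; cleared 0 line(s) (total 0); column heights now [3 9 9 8 0 0], max=9
Drop 5: I rot1 at col 4 lands with bottom-row=0; cleared 0 line(s) (total 0); column heights now [3 9 9 8 4 0], max=9
Drop 6: T rot3 at col 2 lands with bottom-row=8; cleared 0 line(s) (total 0); column heights now [3 9 10 11 4 0], max=11
Drop 7: I rot1 at col 5 lands with bottom-row=0; cleared 0 line(s) (total 0); column heights now [3 9 10 11 4 4], max=11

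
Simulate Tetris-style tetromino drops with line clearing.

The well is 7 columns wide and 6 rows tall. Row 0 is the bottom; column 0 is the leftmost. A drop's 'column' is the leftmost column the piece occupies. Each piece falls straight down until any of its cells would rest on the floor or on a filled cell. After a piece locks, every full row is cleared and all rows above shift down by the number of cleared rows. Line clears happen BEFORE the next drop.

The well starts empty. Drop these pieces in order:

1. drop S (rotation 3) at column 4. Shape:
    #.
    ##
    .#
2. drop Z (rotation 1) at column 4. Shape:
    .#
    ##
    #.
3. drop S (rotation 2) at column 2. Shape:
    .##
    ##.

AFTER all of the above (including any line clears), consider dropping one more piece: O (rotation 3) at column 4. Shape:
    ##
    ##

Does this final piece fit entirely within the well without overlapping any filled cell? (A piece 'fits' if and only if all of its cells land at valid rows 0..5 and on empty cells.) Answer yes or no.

Answer: no

Derivation:
Drop 1: S rot3 at col 4 lands with bottom-row=0; cleared 0 line(s) (total 0); column heights now [0 0 0 0 3 2 0], max=3
Drop 2: Z rot1 at col 4 lands with bottom-row=3; cleared 0 line(s) (total 0); column heights now [0 0 0 0 5 6 0], max=6
Drop 3: S rot2 at col 2 lands with bottom-row=4; cleared 0 line(s) (total 0); column heights now [0 0 5 6 6 6 0], max=6
Test piece O rot3 at col 4 (width 2): heights before test = [0 0 5 6 6 6 0]; fits = False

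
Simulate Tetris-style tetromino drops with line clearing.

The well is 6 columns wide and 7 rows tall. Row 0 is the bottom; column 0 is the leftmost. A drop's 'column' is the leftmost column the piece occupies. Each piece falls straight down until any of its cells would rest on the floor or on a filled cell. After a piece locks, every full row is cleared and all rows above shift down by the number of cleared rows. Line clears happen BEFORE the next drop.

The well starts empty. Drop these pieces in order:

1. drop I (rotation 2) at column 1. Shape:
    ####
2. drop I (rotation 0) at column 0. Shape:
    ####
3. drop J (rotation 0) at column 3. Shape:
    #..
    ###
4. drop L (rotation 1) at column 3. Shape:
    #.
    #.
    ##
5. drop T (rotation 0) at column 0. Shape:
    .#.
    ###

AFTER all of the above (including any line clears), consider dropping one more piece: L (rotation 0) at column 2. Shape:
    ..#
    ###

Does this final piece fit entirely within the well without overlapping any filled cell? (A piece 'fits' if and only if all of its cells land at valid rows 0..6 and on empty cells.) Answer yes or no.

Answer: no

Derivation:
Drop 1: I rot2 at col 1 lands with bottom-row=0; cleared 0 line(s) (total 0); column heights now [0 1 1 1 1 0], max=1
Drop 2: I rot0 at col 0 lands with bottom-row=1; cleared 0 line(s) (total 0); column heights now [2 2 2 2 1 0], max=2
Drop 3: J rot0 at col 3 lands with bottom-row=2; cleared 0 line(s) (total 0); column heights now [2 2 2 4 3 3], max=4
Drop 4: L rot1 at col 3 lands with bottom-row=4; cleared 0 line(s) (total 0); column heights now [2 2 2 7 5 3], max=7
Drop 5: T rot0 at col 0 lands with bottom-row=2; cleared 1 line(s) (total 1); column heights now [2 3 2 6 4 0], max=6
Test piece L rot0 at col 2 (width 3): heights before test = [2 3 2 6 4 0]; fits = False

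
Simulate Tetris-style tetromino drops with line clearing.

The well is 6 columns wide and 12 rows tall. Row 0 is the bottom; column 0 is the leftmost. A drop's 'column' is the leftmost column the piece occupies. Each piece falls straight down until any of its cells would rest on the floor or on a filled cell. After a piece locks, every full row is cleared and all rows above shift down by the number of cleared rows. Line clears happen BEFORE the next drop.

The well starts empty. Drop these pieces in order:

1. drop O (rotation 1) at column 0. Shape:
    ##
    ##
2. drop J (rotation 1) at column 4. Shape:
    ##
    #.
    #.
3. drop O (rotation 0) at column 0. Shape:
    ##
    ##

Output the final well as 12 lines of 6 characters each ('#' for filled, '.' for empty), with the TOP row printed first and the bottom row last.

Drop 1: O rot1 at col 0 lands with bottom-row=0; cleared 0 line(s) (total 0); column heights now [2 2 0 0 0 0], max=2
Drop 2: J rot1 at col 4 lands with bottom-row=0; cleared 0 line(s) (total 0); column heights now [2 2 0 0 3 3], max=3
Drop 3: O rot0 at col 0 lands with bottom-row=2; cleared 0 line(s) (total 0); column heights now [4 4 0 0 3 3], max=4

Answer: ......
......
......
......
......
......
......
......
##....
##..##
##..#.
##..#.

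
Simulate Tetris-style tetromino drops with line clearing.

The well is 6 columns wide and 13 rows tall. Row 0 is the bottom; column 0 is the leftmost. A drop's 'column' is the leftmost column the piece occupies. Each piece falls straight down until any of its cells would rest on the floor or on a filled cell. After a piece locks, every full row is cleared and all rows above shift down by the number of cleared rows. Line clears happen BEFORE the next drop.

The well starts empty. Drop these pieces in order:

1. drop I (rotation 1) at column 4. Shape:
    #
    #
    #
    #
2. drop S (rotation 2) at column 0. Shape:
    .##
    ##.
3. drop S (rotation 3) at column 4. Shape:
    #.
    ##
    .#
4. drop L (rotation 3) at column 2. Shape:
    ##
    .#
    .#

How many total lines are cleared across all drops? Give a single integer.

Drop 1: I rot1 at col 4 lands with bottom-row=0; cleared 0 line(s) (total 0); column heights now [0 0 0 0 4 0], max=4
Drop 2: S rot2 at col 0 lands with bottom-row=0; cleared 0 line(s) (total 0); column heights now [1 2 2 0 4 0], max=4
Drop 3: S rot3 at col 4 lands with bottom-row=3; cleared 0 line(s) (total 0); column heights now [1 2 2 0 6 5], max=6
Drop 4: L rot3 at col 2 lands with bottom-row=0; cleared 0 line(s) (total 0); column heights now [1 2 3 3 6 5], max=6

Answer: 0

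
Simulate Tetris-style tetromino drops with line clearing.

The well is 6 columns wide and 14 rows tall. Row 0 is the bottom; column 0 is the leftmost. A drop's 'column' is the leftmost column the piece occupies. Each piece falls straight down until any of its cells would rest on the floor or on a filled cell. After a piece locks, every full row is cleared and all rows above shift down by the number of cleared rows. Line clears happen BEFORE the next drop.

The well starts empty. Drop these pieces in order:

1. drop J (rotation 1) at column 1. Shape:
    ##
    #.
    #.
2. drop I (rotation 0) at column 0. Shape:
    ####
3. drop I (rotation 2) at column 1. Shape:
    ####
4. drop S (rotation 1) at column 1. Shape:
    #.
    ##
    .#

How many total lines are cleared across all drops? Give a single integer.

Drop 1: J rot1 at col 1 lands with bottom-row=0; cleared 0 line(s) (total 0); column heights now [0 3 3 0 0 0], max=3
Drop 2: I rot0 at col 0 lands with bottom-row=3; cleared 0 line(s) (total 0); column heights now [4 4 4 4 0 0], max=4
Drop 3: I rot2 at col 1 lands with bottom-row=4; cleared 0 line(s) (total 0); column heights now [4 5 5 5 5 0], max=5
Drop 4: S rot1 at col 1 lands with bottom-row=5; cleared 0 line(s) (total 0); column heights now [4 8 7 5 5 0], max=8

Answer: 0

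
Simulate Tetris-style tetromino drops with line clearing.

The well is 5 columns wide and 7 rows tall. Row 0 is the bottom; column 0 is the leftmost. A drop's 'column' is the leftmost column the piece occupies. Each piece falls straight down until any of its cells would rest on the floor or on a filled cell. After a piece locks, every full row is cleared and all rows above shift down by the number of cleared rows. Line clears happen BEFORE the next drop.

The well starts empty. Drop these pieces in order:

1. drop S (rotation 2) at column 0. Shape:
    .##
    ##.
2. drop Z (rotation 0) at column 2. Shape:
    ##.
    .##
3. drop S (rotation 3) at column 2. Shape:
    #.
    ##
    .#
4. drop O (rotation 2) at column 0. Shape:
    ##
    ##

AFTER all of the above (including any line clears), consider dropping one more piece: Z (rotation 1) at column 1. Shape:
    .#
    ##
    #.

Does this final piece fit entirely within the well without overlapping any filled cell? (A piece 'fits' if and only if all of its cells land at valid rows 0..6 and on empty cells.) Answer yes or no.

Drop 1: S rot2 at col 0 lands with bottom-row=0; cleared 0 line(s) (total 0); column heights now [1 2 2 0 0], max=2
Drop 2: Z rot0 at col 2 lands with bottom-row=1; cleared 0 line(s) (total 0); column heights now [1 2 3 3 2], max=3
Drop 3: S rot3 at col 2 lands with bottom-row=3; cleared 0 line(s) (total 0); column heights now [1 2 6 5 2], max=6
Drop 4: O rot2 at col 0 lands with bottom-row=2; cleared 0 line(s) (total 0); column heights now [4 4 6 5 2], max=6
Test piece Z rot1 at col 1 (width 2): heights before test = [4 4 6 5 2]; fits = False

Answer: no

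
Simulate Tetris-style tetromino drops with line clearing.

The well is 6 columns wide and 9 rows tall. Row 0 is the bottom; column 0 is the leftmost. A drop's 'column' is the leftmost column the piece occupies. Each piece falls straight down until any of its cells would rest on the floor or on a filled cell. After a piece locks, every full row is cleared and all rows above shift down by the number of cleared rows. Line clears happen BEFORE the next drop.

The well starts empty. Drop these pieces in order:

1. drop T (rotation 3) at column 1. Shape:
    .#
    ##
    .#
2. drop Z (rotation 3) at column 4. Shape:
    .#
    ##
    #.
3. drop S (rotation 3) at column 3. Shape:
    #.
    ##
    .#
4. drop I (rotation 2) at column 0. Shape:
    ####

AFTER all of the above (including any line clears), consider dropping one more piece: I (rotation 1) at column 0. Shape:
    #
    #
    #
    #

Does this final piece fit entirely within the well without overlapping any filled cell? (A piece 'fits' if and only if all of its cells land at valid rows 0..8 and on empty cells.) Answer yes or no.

Drop 1: T rot3 at col 1 lands with bottom-row=0; cleared 0 line(s) (total 0); column heights now [0 2 3 0 0 0], max=3
Drop 2: Z rot3 at col 4 lands with bottom-row=0; cleared 0 line(s) (total 0); column heights now [0 2 3 0 2 3], max=3
Drop 3: S rot3 at col 3 lands with bottom-row=2; cleared 0 line(s) (total 0); column heights now [0 2 3 5 4 3], max=5
Drop 4: I rot2 at col 0 lands with bottom-row=5; cleared 0 line(s) (total 0); column heights now [6 6 6 6 4 3], max=6
Test piece I rot1 at col 0 (width 1): heights before test = [6 6 6 6 4 3]; fits = False

Answer: no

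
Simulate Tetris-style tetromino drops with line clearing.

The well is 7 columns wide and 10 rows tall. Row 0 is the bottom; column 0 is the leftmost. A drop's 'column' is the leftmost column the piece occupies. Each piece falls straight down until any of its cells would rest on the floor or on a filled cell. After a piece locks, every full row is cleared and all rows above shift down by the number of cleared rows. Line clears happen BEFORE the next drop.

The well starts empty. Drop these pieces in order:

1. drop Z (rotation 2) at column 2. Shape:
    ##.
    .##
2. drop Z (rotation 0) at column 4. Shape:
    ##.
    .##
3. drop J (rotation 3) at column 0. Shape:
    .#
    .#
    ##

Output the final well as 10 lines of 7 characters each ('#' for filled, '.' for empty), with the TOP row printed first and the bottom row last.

Drop 1: Z rot2 at col 2 lands with bottom-row=0; cleared 0 line(s) (total 0); column heights now [0 0 2 2 1 0 0], max=2
Drop 2: Z rot0 at col 4 lands with bottom-row=0; cleared 0 line(s) (total 0); column heights now [0 0 2 2 2 2 1], max=2
Drop 3: J rot3 at col 0 lands with bottom-row=0; cleared 0 line(s) (total 0); column heights now [1 3 2 2 2 2 1], max=3

Answer: .......
.......
.......
.......
.......
.......
.......
.#.....
.#####.
##.####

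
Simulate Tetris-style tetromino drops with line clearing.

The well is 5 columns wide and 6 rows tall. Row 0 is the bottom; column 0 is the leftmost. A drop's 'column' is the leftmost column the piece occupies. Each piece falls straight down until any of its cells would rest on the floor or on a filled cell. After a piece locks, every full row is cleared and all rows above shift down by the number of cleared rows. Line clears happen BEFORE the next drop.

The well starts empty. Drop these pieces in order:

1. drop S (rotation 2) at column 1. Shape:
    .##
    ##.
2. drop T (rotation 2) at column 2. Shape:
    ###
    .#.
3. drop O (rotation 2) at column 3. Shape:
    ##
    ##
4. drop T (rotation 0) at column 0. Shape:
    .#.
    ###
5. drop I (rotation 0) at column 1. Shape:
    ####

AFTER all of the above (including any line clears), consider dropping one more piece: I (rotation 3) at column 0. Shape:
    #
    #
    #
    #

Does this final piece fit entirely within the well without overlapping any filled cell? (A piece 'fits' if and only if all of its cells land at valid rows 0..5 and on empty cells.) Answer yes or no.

Answer: yes

Derivation:
Drop 1: S rot2 at col 1 lands with bottom-row=0; cleared 0 line(s) (total 0); column heights now [0 1 2 2 0], max=2
Drop 2: T rot2 at col 2 lands with bottom-row=2; cleared 0 line(s) (total 0); column heights now [0 1 4 4 4], max=4
Drop 3: O rot2 at col 3 lands with bottom-row=4; cleared 0 line(s) (total 0); column heights now [0 1 4 6 6], max=6
Drop 4: T rot0 at col 0 lands with bottom-row=4; cleared 1 line(s) (total 1); column heights now [0 5 4 5 5], max=5
Drop 5: I rot0 at col 1 lands with bottom-row=5; cleared 0 line(s) (total 1); column heights now [0 6 6 6 6], max=6
Test piece I rot3 at col 0 (width 1): heights before test = [0 6 6 6 6]; fits = True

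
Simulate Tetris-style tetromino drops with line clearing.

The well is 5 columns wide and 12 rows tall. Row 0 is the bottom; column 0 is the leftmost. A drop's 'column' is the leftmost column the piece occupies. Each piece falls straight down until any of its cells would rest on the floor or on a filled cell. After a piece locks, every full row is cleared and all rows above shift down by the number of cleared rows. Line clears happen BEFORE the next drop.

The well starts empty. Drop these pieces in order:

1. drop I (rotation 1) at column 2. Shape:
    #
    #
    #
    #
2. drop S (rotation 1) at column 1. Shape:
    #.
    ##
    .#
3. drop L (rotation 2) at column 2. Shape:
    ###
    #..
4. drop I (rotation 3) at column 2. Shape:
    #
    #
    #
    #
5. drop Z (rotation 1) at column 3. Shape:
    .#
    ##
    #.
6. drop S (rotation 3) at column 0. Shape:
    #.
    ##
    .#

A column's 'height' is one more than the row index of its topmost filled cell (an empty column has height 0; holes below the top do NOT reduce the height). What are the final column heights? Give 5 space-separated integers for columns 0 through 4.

Answer: 10 9 12 10 11

Derivation:
Drop 1: I rot1 at col 2 lands with bottom-row=0; cleared 0 line(s) (total 0); column heights now [0 0 4 0 0], max=4
Drop 2: S rot1 at col 1 lands with bottom-row=4; cleared 0 line(s) (total 0); column heights now [0 7 6 0 0], max=7
Drop 3: L rot2 at col 2 lands with bottom-row=6; cleared 0 line(s) (total 0); column heights now [0 7 8 8 8], max=8
Drop 4: I rot3 at col 2 lands with bottom-row=8; cleared 0 line(s) (total 0); column heights now [0 7 12 8 8], max=12
Drop 5: Z rot1 at col 3 lands with bottom-row=8; cleared 0 line(s) (total 0); column heights now [0 7 12 10 11], max=12
Drop 6: S rot3 at col 0 lands with bottom-row=7; cleared 0 line(s) (total 0); column heights now [10 9 12 10 11], max=12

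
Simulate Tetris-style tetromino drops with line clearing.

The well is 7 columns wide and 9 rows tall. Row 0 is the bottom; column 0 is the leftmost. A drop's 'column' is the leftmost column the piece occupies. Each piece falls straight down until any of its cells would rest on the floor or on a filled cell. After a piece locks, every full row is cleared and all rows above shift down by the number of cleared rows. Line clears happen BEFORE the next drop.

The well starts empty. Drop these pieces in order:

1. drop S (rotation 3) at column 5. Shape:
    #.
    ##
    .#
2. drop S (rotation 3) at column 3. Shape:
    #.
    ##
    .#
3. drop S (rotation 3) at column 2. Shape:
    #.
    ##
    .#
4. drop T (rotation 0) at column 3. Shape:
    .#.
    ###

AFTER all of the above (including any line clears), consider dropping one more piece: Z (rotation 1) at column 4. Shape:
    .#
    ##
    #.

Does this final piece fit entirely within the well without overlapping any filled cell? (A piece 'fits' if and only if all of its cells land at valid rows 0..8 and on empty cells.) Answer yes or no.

Drop 1: S rot3 at col 5 lands with bottom-row=0; cleared 0 line(s) (total 0); column heights now [0 0 0 0 0 3 2], max=3
Drop 2: S rot3 at col 3 lands with bottom-row=0; cleared 0 line(s) (total 0); column heights now [0 0 0 3 2 3 2], max=3
Drop 3: S rot3 at col 2 lands with bottom-row=3; cleared 0 line(s) (total 0); column heights now [0 0 6 5 2 3 2], max=6
Drop 4: T rot0 at col 3 lands with bottom-row=5; cleared 0 line(s) (total 0); column heights now [0 0 6 6 7 6 2], max=7
Test piece Z rot1 at col 4 (width 2): heights before test = [0 0 6 6 7 6 2]; fits = False

Answer: no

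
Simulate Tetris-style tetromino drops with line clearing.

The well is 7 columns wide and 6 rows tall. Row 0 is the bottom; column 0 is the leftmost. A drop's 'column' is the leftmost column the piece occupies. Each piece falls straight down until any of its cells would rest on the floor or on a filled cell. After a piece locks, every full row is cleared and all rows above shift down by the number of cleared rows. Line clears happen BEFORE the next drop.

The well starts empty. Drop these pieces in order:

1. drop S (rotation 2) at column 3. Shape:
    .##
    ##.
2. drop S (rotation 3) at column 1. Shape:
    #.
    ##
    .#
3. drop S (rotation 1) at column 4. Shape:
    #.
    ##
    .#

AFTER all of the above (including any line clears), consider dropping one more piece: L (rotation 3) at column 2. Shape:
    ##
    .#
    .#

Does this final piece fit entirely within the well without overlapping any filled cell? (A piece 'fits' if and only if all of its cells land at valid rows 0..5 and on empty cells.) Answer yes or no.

Answer: yes

Derivation:
Drop 1: S rot2 at col 3 lands with bottom-row=0; cleared 0 line(s) (total 0); column heights now [0 0 0 1 2 2 0], max=2
Drop 2: S rot3 at col 1 lands with bottom-row=0; cleared 0 line(s) (total 0); column heights now [0 3 2 1 2 2 0], max=3
Drop 3: S rot1 at col 4 lands with bottom-row=2; cleared 0 line(s) (total 0); column heights now [0 3 2 1 5 4 0], max=5
Test piece L rot3 at col 2 (width 2): heights before test = [0 3 2 1 5 4 0]; fits = True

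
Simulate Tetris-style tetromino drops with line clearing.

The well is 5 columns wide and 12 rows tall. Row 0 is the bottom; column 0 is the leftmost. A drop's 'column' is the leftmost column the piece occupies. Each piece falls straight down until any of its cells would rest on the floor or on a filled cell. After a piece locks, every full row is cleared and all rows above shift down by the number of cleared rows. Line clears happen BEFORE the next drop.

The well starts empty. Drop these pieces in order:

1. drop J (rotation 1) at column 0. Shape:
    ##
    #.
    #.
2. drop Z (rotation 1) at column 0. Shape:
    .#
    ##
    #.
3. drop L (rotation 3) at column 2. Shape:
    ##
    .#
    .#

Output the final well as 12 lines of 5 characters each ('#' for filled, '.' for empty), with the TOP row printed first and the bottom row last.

Drop 1: J rot1 at col 0 lands with bottom-row=0; cleared 0 line(s) (total 0); column heights now [3 3 0 0 0], max=3
Drop 2: Z rot1 at col 0 lands with bottom-row=3; cleared 0 line(s) (total 0); column heights now [5 6 0 0 0], max=6
Drop 3: L rot3 at col 2 lands with bottom-row=0; cleared 0 line(s) (total 0); column heights now [5 6 3 3 0], max=6

Answer: .....
.....
.....
.....
.....
.....
.#...
##...
#....
####.
#..#.
#..#.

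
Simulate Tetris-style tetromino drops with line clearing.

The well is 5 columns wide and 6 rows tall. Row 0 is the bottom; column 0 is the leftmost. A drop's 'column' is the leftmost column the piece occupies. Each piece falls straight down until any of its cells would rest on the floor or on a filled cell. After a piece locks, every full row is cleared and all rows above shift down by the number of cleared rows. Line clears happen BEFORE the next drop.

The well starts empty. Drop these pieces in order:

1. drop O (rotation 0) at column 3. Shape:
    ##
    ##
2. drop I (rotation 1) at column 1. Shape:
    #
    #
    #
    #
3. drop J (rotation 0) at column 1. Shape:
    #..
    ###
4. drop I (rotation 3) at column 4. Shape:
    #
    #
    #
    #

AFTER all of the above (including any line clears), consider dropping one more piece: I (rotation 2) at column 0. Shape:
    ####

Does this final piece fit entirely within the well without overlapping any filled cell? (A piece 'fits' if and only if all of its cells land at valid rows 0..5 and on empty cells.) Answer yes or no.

Drop 1: O rot0 at col 3 lands with bottom-row=0; cleared 0 line(s) (total 0); column heights now [0 0 0 2 2], max=2
Drop 2: I rot1 at col 1 lands with bottom-row=0; cleared 0 line(s) (total 0); column heights now [0 4 0 2 2], max=4
Drop 3: J rot0 at col 1 lands with bottom-row=4; cleared 0 line(s) (total 0); column heights now [0 6 5 5 2], max=6
Drop 4: I rot3 at col 4 lands with bottom-row=2; cleared 0 line(s) (total 0); column heights now [0 6 5 5 6], max=6
Test piece I rot2 at col 0 (width 4): heights before test = [0 6 5 5 6]; fits = False

Answer: no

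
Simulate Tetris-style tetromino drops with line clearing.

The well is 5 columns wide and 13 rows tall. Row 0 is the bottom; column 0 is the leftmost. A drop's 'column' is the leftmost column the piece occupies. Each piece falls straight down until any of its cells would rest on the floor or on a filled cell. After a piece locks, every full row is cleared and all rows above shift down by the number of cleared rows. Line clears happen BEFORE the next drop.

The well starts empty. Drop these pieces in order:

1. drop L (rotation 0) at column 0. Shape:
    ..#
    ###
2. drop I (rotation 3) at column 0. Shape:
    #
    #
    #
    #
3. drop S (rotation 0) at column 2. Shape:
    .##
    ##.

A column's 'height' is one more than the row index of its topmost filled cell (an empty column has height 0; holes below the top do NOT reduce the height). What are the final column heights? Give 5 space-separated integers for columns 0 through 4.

Drop 1: L rot0 at col 0 lands with bottom-row=0; cleared 0 line(s) (total 0); column heights now [1 1 2 0 0], max=2
Drop 2: I rot3 at col 0 lands with bottom-row=1; cleared 0 line(s) (total 0); column heights now [5 1 2 0 0], max=5
Drop 3: S rot0 at col 2 lands with bottom-row=2; cleared 0 line(s) (total 0); column heights now [5 1 3 4 4], max=5

Answer: 5 1 3 4 4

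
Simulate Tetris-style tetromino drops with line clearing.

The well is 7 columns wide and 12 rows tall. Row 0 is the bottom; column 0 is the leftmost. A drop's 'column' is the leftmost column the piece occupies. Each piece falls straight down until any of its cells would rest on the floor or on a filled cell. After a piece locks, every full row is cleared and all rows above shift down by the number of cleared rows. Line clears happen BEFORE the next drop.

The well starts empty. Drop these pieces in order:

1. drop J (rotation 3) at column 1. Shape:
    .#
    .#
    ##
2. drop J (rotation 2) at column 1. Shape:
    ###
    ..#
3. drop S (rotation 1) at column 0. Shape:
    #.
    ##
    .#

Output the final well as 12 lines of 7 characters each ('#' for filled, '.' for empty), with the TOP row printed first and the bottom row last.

Answer: .......
.......
.......
.......
.......
#......
##.....
.#.....
.###...
..##...
..#....
.##....

Derivation:
Drop 1: J rot3 at col 1 lands with bottom-row=0; cleared 0 line(s) (total 0); column heights now [0 1 3 0 0 0 0], max=3
Drop 2: J rot2 at col 1 lands with bottom-row=2; cleared 0 line(s) (total 0); column heights now [0 4 4 4 0 0 0], max=4
Drop 3: S rot1 at col 0 lands with bottom-row=4; cleared 0 line(s) (total 0); column heights now [7 6 4 4 0 0 0], max=7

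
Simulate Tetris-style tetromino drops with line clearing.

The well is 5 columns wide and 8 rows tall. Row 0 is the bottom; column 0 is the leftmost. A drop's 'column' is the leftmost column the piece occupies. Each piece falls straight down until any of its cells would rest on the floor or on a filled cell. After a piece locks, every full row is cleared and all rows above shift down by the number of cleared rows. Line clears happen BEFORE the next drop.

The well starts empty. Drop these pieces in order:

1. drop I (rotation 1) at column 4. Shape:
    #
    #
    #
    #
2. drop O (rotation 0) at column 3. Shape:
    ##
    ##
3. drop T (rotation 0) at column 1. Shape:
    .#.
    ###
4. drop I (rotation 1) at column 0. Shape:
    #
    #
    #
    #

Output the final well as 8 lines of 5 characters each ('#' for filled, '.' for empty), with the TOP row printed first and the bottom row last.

Answer: ..#..
.###.
...##
...##
#...#
#...#
#...#
#...#

Derivation:
Drop 1: I rot1 at col 4 lands with bottom-row=0; cleared 0 line(s) (total 0); column heights now [0 0 0 0 4], max=4
Drop 2: O rot0 at col 3 lands with bottom-row=4; cleared 0 line(s) (total 0); column heights now [0 0 0 6 6], max=6
Drop 3: T rot0 at col 1 lands with bottom-row=6; cleared 0 line(s) (total 0); column heights now [0 7 8 7 6], max=8
Drop 4: I rot1 at col 0 lands with bottom-row=0; cleared 0 line(s) (total 0); column heights now [4 7 8 7 6], max=8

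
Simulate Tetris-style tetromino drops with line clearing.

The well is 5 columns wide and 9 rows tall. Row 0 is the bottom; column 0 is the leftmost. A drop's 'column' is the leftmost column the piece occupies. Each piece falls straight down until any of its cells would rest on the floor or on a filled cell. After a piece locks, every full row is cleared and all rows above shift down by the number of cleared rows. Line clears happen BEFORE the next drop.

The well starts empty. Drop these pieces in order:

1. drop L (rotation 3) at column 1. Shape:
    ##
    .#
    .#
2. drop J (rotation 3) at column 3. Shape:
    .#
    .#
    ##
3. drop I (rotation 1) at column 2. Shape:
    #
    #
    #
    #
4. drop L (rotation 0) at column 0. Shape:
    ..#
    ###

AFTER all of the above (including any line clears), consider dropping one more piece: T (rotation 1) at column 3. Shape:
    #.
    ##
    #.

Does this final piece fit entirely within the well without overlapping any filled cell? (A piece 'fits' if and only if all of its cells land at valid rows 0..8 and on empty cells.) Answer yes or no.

Answer: yes

Derivation:
Drop 1: L rot3 at col 1 lands with bottom-row=0; cleared 0 line(s) (total 0); column heights now [0 3 3 0 0], max=3
Drop 2: J rot3 at col 3 lands with bottom-row=0; cleared 0 line(s) (total 0); column heights now [0 3 3 1 3], max=3
Drop 3: I rot1 at col 2 lands with bottom-row=3; cleared 0 line(s) (total 0); column heights now [0 3 7 1 3], max=7
Drop 4: L rot0 at col 0 lands with bottom-row=7; cleared 0 line(s) (total 0); column heights now [8 8 9 1 3], max=9
Test piece T rot1 at col 3 (width 2): heights before test = [8 8 9 1 3]; fits = True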